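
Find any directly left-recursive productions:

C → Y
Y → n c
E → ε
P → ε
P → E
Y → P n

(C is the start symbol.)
C → Y: starts with Y
Y → n c: starts with n
E → ε: starts with ε
P → ε: starts with ε
P → E: starts with E
Y → P n: starts with P

No direct left recursion found.

Answer: No direct left recursion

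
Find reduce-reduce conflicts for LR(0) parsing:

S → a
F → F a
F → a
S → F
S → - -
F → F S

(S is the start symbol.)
A reduce-reduce conflict occurs when an LR(0) state has two complete items [A → α .] and [B → β .] — both call for a reduction, and with no lookahead the parser cannot choose between them.

Augment with S' → S and build the canonical LR(0) collection (I0 = CLOSURE({[S' → . S]}), then GOTO on every symbol after a dot until no new states appear). It has 8 states:
  I0: { [F → . F S], [F → . F a], [F → . a], [S → . - -], [S → . F], [S → . a], [S' → . S] }  — shift
  I1: { [S → - . -] }  — shift
  I2: { [F → . F S], [F → . F a], [F → . a], [F → F . S], [F → F . a], [S → . - -], [S → . F], [S → . a], [S → F .] }  — shift, reduce
  I3: { [S' → S .] }  — accept
  I4: { [F → a .], [S → a .] }  — 2 reduces
  I5: { [F → F S .] }  — reduce
  I6: { [F → F a .], [F → a .], [S → a .] }  — 3 reduces
  I7: { [S → - - .] }  — reduce

I4 contains complete items [F → a .], [S → a .] — reduce-reduce conflict.
I6 contains complete items [F → F a .], [F → a .], [S → a .] — reduce-reduce conflict.

Answer: Yes — I4: [F → a .] vs [S → a .]; I6: [F → F a .] vs [F → a .]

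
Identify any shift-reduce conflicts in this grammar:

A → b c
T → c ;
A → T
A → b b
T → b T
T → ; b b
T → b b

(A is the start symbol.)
A shift-reduce conflict occurs when an LR(0) state has both:
  - a complete (reduce) item [A → α .] (dot at the end), and
  - a shift item [B → β . c γ] (dot before a terminal).

Augment with A' → A and build the canonical LR(0) collection (I0 = CLOSURE({[A' → . A]}), then GOTO on every symbol after a dot until no new states appear). It has 13 states:
  I0: { [A → . T], [A → . b b], [A → . b c], [A' → . A], [T → . ; b b], [T → . b T], [T → . b b], [T → . c ;] }  — shift
  I1: { [T → ; . b b] }  — shift
  I2: { [A' → A .] }  — accept
  I3: { [A → T .] }  — reduce
  I4: { [A → b . b], [A → b . c], [T → . ; b b], [T → . b T], [T → . b b], [T → . c ;], [T → b . T], [T → b . b] }  — shift
  I5: { [T → c . ;] }  — shift
  I6: { [T → c ; .] }  — reduce
  I7: { [T → b T .] }  — reduce
  I8: { [A → b b .], [T → . ; b b], [T → . b T], [T → . b b], [T → . c ;], [T → b . T], [T → b . b], [T → b b .] }  — shift, 2 reduces
  I9: { [A → b c .], [T → c . ;] }  — shift, reduce
  I10: { [T → . ; b b], [T → . b T], [T → . b b], [T → . c ;], [T → b . T], [T → b . b], [T → b b .] }  — shift, reduce
  I11: { [T → ; b . b] }  — shift
  I12: { [T → ; b b .] }  — reduce

I8 contains reduce items [A → b b .], [T → b b .] and shift items [T → . ; b b], [T → . b T], [T → . b b], [T → b . b], [T → . c ;] — shift-reduce conflict.
I9 contains reduce item [A → b c .] and shift item [T → c . ;] — shift-reduce conflict.
I10 contains reduce item [T → b b .] and shift items [T → . ; b b], [T → . b T], [T → . b b], [T → b . b], [T → . c ;] — shift-reduce conflict.

Answer: Yes — I8: [A → b b .] vs [T → . ; b b]; I9: [A → b c .] vs [T → c . ;]; I10: [T → b b .] vs [T → . ; b b]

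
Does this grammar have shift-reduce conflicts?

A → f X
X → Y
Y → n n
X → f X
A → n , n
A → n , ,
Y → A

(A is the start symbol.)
No shift-reduce conflicts

Augment with A' → A and build the canonical LR(0) collection (I0 = CLOSURE({[A' → . A]}), then GOTO on every symbol after a dot until no new states appear). It has 14 states:
  I0: { [A → . f X], [A → . n , ,], [A → . n , n], [A' → . A] }  — shift
  I1: { [A' → A .] }  — accept
  I2: { [A → . f X], [A → . n , ,], [A → . n , n], [A → f . X], [X → . Y], [X → . f X], [Y → . A], [Y → . n n] }  — shift
  I3: { [A → n . , ,], [A → n . , n] }  — shift
  I4: { [A → n , . ,], [A → n , . n] }  — shift
  I5: { [A → n , , .] }  — reduce
  I6: { [A → n , n .] }  — reduce
  I7: { [Y → A .] }  — reduce
  I8: { [A → f X .] }  — reduce
  I9: { [X → Y .] }  — reduce
  I10: { [A → . f X], [A → . n , ,], [A → . n , n], [A → f . X], [X → . Y], [X → . f X], [X → f . X], [Y → . A], [Y → . n n] }  — shift
  I11: { [A → n . , ,], [A → n . , n], [Y → n . n] }  — shift
  I12: { [Y → n n .] }  — reduce
  I13: { [A → f X .], [X → f X .] }  — 2 reduces

No state contains both a complete item and a shift item.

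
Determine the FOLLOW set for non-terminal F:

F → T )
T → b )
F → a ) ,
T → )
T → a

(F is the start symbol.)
To compute FOLLOW(F), find every occurrence of F on a right-hand side N → α F β: add FIRST(β) \ {ε}, and if β is empty or nullable also add FOLLOW(N). Iterate to a fixed point.

F is the start symbol, so $ ∈ FOLLOW(F).
F does not occur on any right-hand side.

Taking the union: FOLLOW(F) = { $ }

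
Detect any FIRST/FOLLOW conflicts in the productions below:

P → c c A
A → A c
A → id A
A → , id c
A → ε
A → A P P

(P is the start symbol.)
Yes. A → A c with FOLLOW(A) on { 'c' }; A → A P P with FOLLOW(A) on { 'c' }

A FIRST/FOLLOW conflict occurs when a non-terminal N has a nullable alternative N → β (β ⇒* ε) and another alternative N → α with FIRST(α) ∩ FOLLOW(N) ≠ ∅: on such a lookahead the parser cannot decide between expanding α and letting N vanish via β.

Nullable non-terminals: A.
FIRST sets used below: FIRST(A) = { ',', 'c', 'id', ε }, FIRST(P) = { 'c' }

A: nullable alternative(s) A → ε; FOLLOW(A) = { $, 'c' }
  A → A c: FIRST \ {ε} = { ',', 'c', 'id' } — overlaps FOLLOW(A) on { 'c' }: CONFLICT
  A → id A: FIRST \ {ε} = { 'id' } — disjoint from FOLLOW(A)
  A → , id c: FIRST \ {ε} = { ',' } — disjoint from FOLLOW(A)
  A → ε: FIRST \ {ε} = { } — this is the only nullable alternative, skip
  A → A P P: FIRST \ {ε} = { ',', 'c', 'id' } — overlaps FOLLOW(A) on { 'c' }: CONFLICT

P has no nullable alternative, so no FIRST/FOLLOW check is needed there.

So the grammar has 2 FIRST/FOLLOW conflicts (marked CONFLICT above).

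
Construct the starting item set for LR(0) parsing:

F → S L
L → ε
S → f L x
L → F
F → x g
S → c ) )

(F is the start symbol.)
First, augment the grammar with F' → F
I₀ = CLOSURE({ [F' → . F] }):
  [F' → . F] has the dot before F: add [F → . S L], [F → . x g]
  [F → . S L] has the dot before S: add [S → . f L x], [S → . c ) )]
No further items can be added.

I₀ = { [F → . S L], [F → . x g], [F' → . F], [S → . c ) )], [S → . f L x] }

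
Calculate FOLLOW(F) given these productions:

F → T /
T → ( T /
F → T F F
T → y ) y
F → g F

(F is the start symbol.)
{ $, '(', 'g', 'y' }

To compute FOLLOW(F), find every occurrence of F on a right-hand side N → α F β: add FIRST(β) \ {ε}, and if β is empty or nullable also add FOLLOW(N). Iterate to a fixed point.

F is the start symbol, so $ ∈ FOLLOW(F).
In F → T F F: F is followed by F, add FIRST(F) \ {ε} = { '(', 'g', 'y' }
In F → T F F: F is at the end; this adds FOLLOW(F) to itself — nothing new
In F → g F: F is at the end; this adds FOLLOW(F) to itself — nothing new

Taking the union: FOLLOW(F) = { $, '(', 'g', 'y' }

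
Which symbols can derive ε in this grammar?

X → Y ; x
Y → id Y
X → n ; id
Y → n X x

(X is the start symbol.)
None

A non-terminal is nullable if it can derive ε (the empty string): either it has an ε-production, or it has a production whose right-hand side consists entirely of nullable non-terminals.

There are no ε-productions, so no non-terminal can derive ε.
No non-terminals are nullable.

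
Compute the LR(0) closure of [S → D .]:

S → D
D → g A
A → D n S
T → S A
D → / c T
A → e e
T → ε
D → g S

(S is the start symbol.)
To compute CLOSURE, for each item [A → α.Bβ] where B is a non-terminal, add [B → .γ] for all productions B → γ; repeat for the newly added items until nothing changes.

Start with: [S → D .]
The dot is at the end, so nothing is added.

CLOSURE = { [S → D .] }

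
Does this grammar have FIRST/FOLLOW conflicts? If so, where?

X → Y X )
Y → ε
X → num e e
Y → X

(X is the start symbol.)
Nullable non-terminals: Y.
FIRST sets used below: FIRST(X) = { 'num' }

Y: nullable alternative(s) Y → ε; FOLLOW(Y) = { 'num' }
  Y → ε: FIRST \ {ε} = { } — this is the only nullable alternative, skip
  Y → X: FIRST \ {ε} = { 'num' } — overlaps FOLLOW(Y) on { 'num' }: CONFLICT

X has no nullable alternative, so no FIRST/FOLLOW check is needed there.

So the grammar has 1 FIRST/FOLLOW conflict (marked CONFLICT above).

Answer: Yes. Y → X with FOLLOW(Y) on { 'num' }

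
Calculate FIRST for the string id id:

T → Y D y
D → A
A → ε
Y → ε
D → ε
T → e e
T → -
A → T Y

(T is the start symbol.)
To compute FIRST(id id), process the symbols left to right:
Symbol id is a terminal. Add 'id' and stop.
FIRST(id id) = { 'id' }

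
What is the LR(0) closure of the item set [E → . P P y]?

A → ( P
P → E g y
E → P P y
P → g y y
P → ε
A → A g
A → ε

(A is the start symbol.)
{ [E → . P P y], [P → . E g y], [P → . g y y], [P → .] }

To compute CLOSURE, for each item [A → α.Bβ] where B is a non-terminal, add [B → .γ] for all productions B → γ; repeat for the newly added items until nothing changes.

Start with: [E → . P P y]
  [E → . P P y] has the dot before P: add [P → . E g y], [P → . g y y], [P → .]
  [P → . E g y] has the dot before E: all E-items already present
No further items can be added.

CLOSURE = { [E → . P P y], [P → . E g y], [P → . g y y], [P → .] }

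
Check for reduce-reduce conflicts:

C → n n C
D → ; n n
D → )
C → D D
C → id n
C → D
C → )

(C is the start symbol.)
A reduce-reduce conflict occurs when an LR(0) state has two complete items [A → α .] and [B → β .] — both call for a reduction, and with no lookahead the parser cannot choose between them.

Augment with C' → C and build the canonical LR(0) collection (I0 = CLOSURE({[C' → . C]}), then GOTO on every symbol after a dot until no new states appear). It has 14 states:
  I0: { [C → . )], [C → . D D], [C → . D], [C → . id n], [C → . n n C], [C' → . C], [D → . )], [D → . ; n n] }  — shift
  I1: { [C → ) .], [D → ) .] }  — 2 reduces
  I2: { [D → ; . n n] }  — shift
  I3: { [C' → C .] }  — accept
  I4: { [C → D . D], [C → D .], [D → . )], [D → . ; n n] }  — shift, reduce
  I5: { [C → id . n] }  — shift
  I6: { [C → n . n C] }  — shift
  I7: { [C → . )], [C → . D D], [C → . D], [C → . id n], [C → . n n C], [C → n n . C], [D → . )], [D → . ; n n] }  — shift
  I8: { [C → n n C .] }  — reduce
  I9: { [C → id n .] }  — reduce
  I10: { [D → ) .] }  — reduce
  I11: { [C → D D .] }  — reduce
  I12: { [D → ; n . n] }  — shift
  I13: { [D → ; n n .] }  — reduce

I1 contains complete items [C → ) .], [D → ) .] — reduce-reduce conflict.

Answer: Yes — I1: [C → ) .] vs [D → ) .]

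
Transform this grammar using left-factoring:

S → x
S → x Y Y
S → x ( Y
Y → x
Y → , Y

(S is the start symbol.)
S → x S'
S' → ε
S' → Y Y
S' → ( Y
Y → x
Y → , Y

Left-factoring transforms A → αβ₁ | αβ₂ into A → αA' and A' → β₁ | β₂
(α is the longest common prefix among the alternatives). Repeat until
no nonterminal has two alternatives with a common prefix.

Round 1: S has alternatives sharing prefix 'x'. Introduce S': S → x S'
  Add: S' → ε
  Add: S' → Y Y
  Add: S' → ( Y

No remaining common prefixes — done.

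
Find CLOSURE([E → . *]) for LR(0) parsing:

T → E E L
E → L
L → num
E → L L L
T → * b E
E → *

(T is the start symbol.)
To compute CLOSURE, for each item [A → α.Bβ] where B is a non-terminal, add [B → .γ] for all productions B → γ; repeat for the newly added items until nothing changes.

Start with: [E → . *]
The dot precedes the terminal '*', so nothing is added.

CLOSURE = { [E → . *] }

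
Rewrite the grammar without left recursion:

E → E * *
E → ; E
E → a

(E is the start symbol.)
E is directly left-recursive. The standard transformation for
  A → A α₁ | ... | A α_m | β₁ | ... | β_n
is
  A  → β₁ A' | ... | β_n A'
  A' → α₁ A' | ... | α_m A' | ε

E → ; E becomes E → ; E E'
E → a becomes E → a E'
E → E * * becomes E' → * * E'
Add E' → ε

Resulting grammar:
E → ; E E'
E → a E'
E' → * * E'
E' → ε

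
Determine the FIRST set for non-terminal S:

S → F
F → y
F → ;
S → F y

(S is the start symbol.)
{ ';', 'y' }

To compute FIRST(S), examine every production with S on the left-hand side, reading each right-hand side left to right until a non-nullable symbol is reached.

FIRST sets of the other non-terminals involved (by the same procedure, iterated to a fixed point):
  FIRST(F) = { ';', 'y' }

From S → F:
  - F is a non-terminal: add FIRST(F) \ {ε} = { ';', 'y' }
    F is not nullable, so stop
From S → F y:
  - F is a non-terminal: add FIRST(F) \ {ε} = { ';', 'y' }
    F is not nullable, so stop

Collecting: FIRST(S) = { ';', 'y' }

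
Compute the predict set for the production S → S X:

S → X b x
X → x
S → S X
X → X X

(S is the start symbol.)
PREDICT(S → S X) = (FIRST(RHS) \ {ε}) ∪ (FOLLOW(S) if ε ∈ FIRST(RHS), i.e. RHS ⇒* ε)
FIRST(S) = { 'x' }
FIRST(S X) = { 'x' }
ε ∉ FIRST(S X), so FOLLOW(S) is not added.
PREDICT(S → S X) = { 'x' }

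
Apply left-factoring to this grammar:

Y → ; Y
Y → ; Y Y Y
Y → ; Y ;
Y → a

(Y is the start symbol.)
Left-factoring transforms A → αβ₁ | αβ₂ into A → αA' and A' → β₁ | β₂
(α is the longest common prefix among the alternatives). Repeat until
no nonterminal has two alternatives with a common prefix.

Round 1: Y has alternatives sharing prefix '; Y'. Introduce Y': Y → ; Y Y'
  Add: Y' → ε
  Add: Y' → Y Y
  Add: Y' → ;

No remaining common prefixes — done.

Resulting grammar:
Y → ; Y Y'
Y' → ε
Y' → Y Y
Y' → ;
Y → a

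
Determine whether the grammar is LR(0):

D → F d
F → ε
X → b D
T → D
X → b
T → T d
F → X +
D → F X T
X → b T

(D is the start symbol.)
A grammar is LR(0) if no state in the canonical LR(0) collection has:
  - both a shift item (dot before a terminal) and a complete item (shift-reduce conflict), or
  - two or more complete items (reduce-reduce conflict; the accept item [D' → D .] counts as a complete item here).

Augment with D' → D and build the canonical LR(0) collection (I0 = CLOSURE({[D' → . D]}), then GOTO on every symbol after a dot until no new states appear). It has 13 states:
  I0: { [D → . F X T], [D → . F d], [D' → . D], [F → . X +], [F → .], [X → . b D], [X → . b T], [X → . b] }  — shift, reduce
  I1: { [D' → D .] }  — accept
  I2: { [D → F . X T], [D → F . d], [X → . b D], [X → . b T], [X → . b] }  — shift
  I3: { [F → X . +] }  — shift
  I4: { [D → . F X T], [D → . F d], [F → . X +], [F → .], [T → . D], [T → . T d], [X → . b D], [X → . b T], [X → . b], [X → b . D], [X → b . T], [X → b .] }  — shift, 2 reduces
  I5: { [T → D .], [X → b D .] }  — 2 reduces
  I6: { [T → T . d], [X → b T .] }  — shift, reduce
  I7: { [T → T d .] }  — reduce
  I8: { [F → X + .] }  — reduce
  I9: { [D → . F X T], [D → . F d], [D → F X . T], [F → . X +], [F → .], [T → . D], [T → . T d], [X → . b D], [X → . b T], [X → . b] }  — shift, reduce
  I10: { [D → F d .] }  — reduce
  I11: { [T → D .] }  — reduce
  I12: { [D → F X T .], [T → T . d] }  — shift, reduce

Conflict in state I0:
  Shift-reduce conflict between [F → .] and [X → . b]
So the grammar is NOT LR(0).

Answer: No. Shift-reduce conflict between [F → .] and [X → . b]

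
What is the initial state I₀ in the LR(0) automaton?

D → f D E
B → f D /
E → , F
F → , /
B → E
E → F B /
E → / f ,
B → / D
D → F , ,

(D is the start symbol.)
{ [D → . F , ,], [D → . f D E], [D' → . D], [F → . , /] }

First, augment the grammar with D' → D
I₀ = CLOSURE({ [D' → . D] }):
  [D' → . D] has the dot before D: add [D → . f D E], [D → . F , ,]
  [D → . F , ,] has the dot before F: add [F → . , /]
No further items can be added.

I₀ = { [D → . F , ,], [D → . f D E], [D' → . D], [F → . , /] }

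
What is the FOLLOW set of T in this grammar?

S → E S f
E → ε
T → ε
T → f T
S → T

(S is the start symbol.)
{ $, 'f' }

To compute FOLLOW(T), find every occurrence of T on a right-hand side N → α T β: add FIRST(β) \ {ε}, and if β is empty or nullable also add FOLLOW(N). Iterate to a fixed point.

In T → f T: T is at the end; this adds FOLLOW(T) to itself — nothing new
In S → T: T is at the end, add FOLLOW(S)

The FOLLOW sets referred to above (computed the same way, to a fixed point):
  FOLLOW(S) = { $, 'f' }

Taking the union: FOLLOW(T) = { $, 'f' }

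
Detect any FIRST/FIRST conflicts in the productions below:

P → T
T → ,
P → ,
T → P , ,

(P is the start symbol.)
A FIRST/FIRST conflict occurs when two productions N → α and N → β for the same non-terminal have FIRST(α) ∩ FIRST(β) ≠ ∅ (with ε ∈ FIRST of a nullable right-hand side, so two nullable alternatives also conflict).

FIRST sets of the non-terminals at (or reachable through a nullable prefix from) the front of some alternative:
  FIRST(T) = { ',' }
  FIRST(P) = { ',' }

Productions for P:
  P → T: FIRST = { ',' }
  P → ,: FIRST = { ',' }
Productions for T:
  T → ,: FIRST = { ',' }
  T → P , ,: FIRST = { ',' }

Conflict for P: P → T and P → ,
  Overlap: { ',' }
Conflict for T: T → , and T → P , ,
  Overlap: { ',' }

Answer: Yes. P → T / P → ',' on { ',' }; T → ',' / T → P ',' ',' on { ',' }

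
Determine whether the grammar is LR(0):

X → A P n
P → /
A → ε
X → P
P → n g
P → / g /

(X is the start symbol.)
A grammar is LR(0) if no state in the canonical LR(0) collection has:
  - both a shift item (dot before a terminal) and a complete item (shift-reduce conflict), or
  - two or more complete items (reduce-reduce conflict; the accept item [X' → X .] counts as a complete item here).

Augment with X' → X and build the canonical LR(0) collection (I0 = CLOSURE({[X' → . X]}), then GOTO on every symbol after a dot until no new states appear). It has 11 states:
  I0: { [A → .], [P → . / g /], [P → . /], [P → . n g], [X → . A P n], [X → . P], [X' → . X] }  — shift, reduce
  I1: { [P → / . g /], [P → / .] }  — shift, reduce
  I2: { [P → . / g /], [P → . /], [P → . n g], [X → A . P n] }  — shift
  I3: { [X → P .] }  — reduce
  I4: { [X' → X .] }  — accept
  I5: { [P → n . g] }  — shift
  I6: { [P → n g .] }  — reduce
  I7: { [X → A P . n] }  — shift
  I8: { [X → A P n .] }  — reduce
  I9: { [P → / g . /] }  — shift
  I10: { [P → / g / .] }  — reduce

Conflict in state I0:
  Shift-reduce conflict between [A → .] and [P → . /]
So the grammar is NOT LR(0).

Answer: No. Shift-reduce conflict between [A → .] and [P → . /]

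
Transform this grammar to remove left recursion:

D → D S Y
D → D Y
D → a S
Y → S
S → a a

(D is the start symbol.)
D is directly left-recursive. The standard transformation for
  A → A α₁ | ... | A α_m | β₁ | ... | β_n
is
  A  → β₁ A' | ... | β_n A'
  A' → α₁ A' | ... | α_m A' | ε

D → a S becomes D → a S D'
D → D S Y becomes D' → S Y D'
D → D Y becomes D' → Y D'
Add D' → ε

Productions for other non-terminals are unchanged:
  Y → S
  S → a a

Resulting grammar:
D → a S D'
D' → S Y D'
D' → Y D'
D' → ε
Y → S
S → a a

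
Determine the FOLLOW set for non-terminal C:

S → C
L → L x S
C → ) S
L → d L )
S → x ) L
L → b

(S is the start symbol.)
{ $, ')', 'x' }

In S → C: C is at the end, add FOLLOW(S)

The FOLLOW sets referred to above (computed the same way, to a fixed point):
  FOLLOW(S) = { $, ')', 'x' }

Taking the union: FOLLOW(C) = { $, ')', 'x' }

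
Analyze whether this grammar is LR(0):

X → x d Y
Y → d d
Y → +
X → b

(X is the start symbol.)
A grammar is LR(0) if no state in the canonical LR(0) collection has:
  - both a shift item (dot before a terminal) and a complete item (shift-reduce conflict), or
  - two or more complete items (reduce-reduce conflict; the accept item [X' → X .] counts as a complete item here).

Augment with X' → X and build the canonical LR(0) collection (I0 = CLOSURE({[X' → . X]}), then GOTO on every symbol after a dot until no new states appear). It has 9 states:
  I0: { [X → . b], [X → . x d Y], [X' → . X] }  — shift
  I1: { [X' → X .] }  — accept
  I2: { [X → b .] }  — reduce
  I3: { [X → x . d Y] }  — shift
  I4: { [X → x d . Y], [Y → . +], [Y → . d d] }  — shift
  I5: { [Y → + .] }  — reduce
  I6: { [X → x d Y .] }  — reduce
  I7: { [Y → d . d] }  — shift
  I8: { [Y → d d .] }  — reduce

Every state is either a pure shift/goto state or contains exactly one complete item and nothing to shift — no conflicts. The grammar is LR(0).

Answer: Yes, the grammar is LR(0)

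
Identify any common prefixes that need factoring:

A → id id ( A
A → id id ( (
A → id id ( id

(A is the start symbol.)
Left-factoring is needed when two productions for the same non-terminal
share a common prefix on the right-hand side.

Productions for A:
  A → id id ( A
  A → id id ( (
  A → id id ( id

Found common prefix 'id id (' in productions for A

Answer: Yes, A has productions with common prefix 'id id ('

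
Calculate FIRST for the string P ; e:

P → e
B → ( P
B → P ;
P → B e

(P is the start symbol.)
{ '(', 'e' }

FIRST sets of the non-terminals involved (from the grammar, by fixed-point iteration):
  FIRST(P) = { '(', 'e' }

To compute FIRST(P ; e), process the symbols left to right:
Symbol P is a non-terminal. Add FIRST(P) \ {ε} = { '(', 'e' }
P is not nullable (ε ∉ FIRST(P)), so stop here.
FIRST(P ; e) = { '(', 'e' }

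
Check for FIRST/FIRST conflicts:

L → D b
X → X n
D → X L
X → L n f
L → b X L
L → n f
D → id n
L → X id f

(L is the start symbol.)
Yes. L → D b / L → b X L on { 'b' }; L → D b / L → n f on { 'n' }; L → D b / L → X id f on { 'b', 'id', 'n' }; L → b X L / L → X id f on { 'b' }; L → n f / L → X id f on { 'n' }; X → X n / X → L n f on { 'b', 'id', 'n' }; D → X L / D → id n on { 'id' }

A FIRST/FIRST conflict occurs when two productions N → α and N → β for the same non-terminal have FIRST(α) ∩ FIRST(β) ≠ ∅ (with ε ∈ FIRST of a nullable right-hand side, so two nullable alternatives also conflict).

FIRST sets of the non-terminals at (or reachable through a nullable prefix from) the front of some alternative:
  FIRST(D) = { 'b', 'id', 'n' }
  FIRST(X) = { 'b', 'id', 'n' }
  FIRST(L) = { 'b', 'id', 'n' }

Productions for L:
  L → D b: FIRST = { 'b', 'id', 'n' }
  L → b X L: FIRST = { 'b' }
  L → n f: FIRST = { 'n' }
  L → X id f: FIRST = { 'b', 'id', 'n' }
Productions for X:
  X → X n: FIRST = { 'b', 'id', 'n' }
  X → L n f: FIRST = { 'b', 'id', 'n' }
Productions for D:
  D → X L: FIRST = { 'b', 'id', 'n' }
  D → id n: FIRST = { 'id' }

Conflict for L: L → D b and L → b X L
  Overlap: { 'b' }
Conflict for L: L → D b and L → n f
  Overlap: { 'n' }
Conflict for L: L → D b and L → X id f
  Overlap: { 'b', 'id', 'n' }
Conflict for L: L → b X L and L → X id f
  Overlap: { 'b' }
Conflict for L: L → n f and L → X id f
  Overlap: { 'n' }
Conflict for X: X → X n and X → L n f
  Overlap: { 'b', 'id', 'n' }
Conflict for D: D → X L and D → id n
  Overlap: { 'id' }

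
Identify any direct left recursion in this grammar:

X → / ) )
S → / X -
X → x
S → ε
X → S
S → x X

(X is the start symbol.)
Direct left recursion occurs when N → N α for some non-terminal N (the right-hand side begins with the left-hand side itself).

X → / ) ): starts with '/'
S → / X -: starts with '/'
X → x: starts with x
S → ε: starts with ε
X → S: starts with S
S → x X: starts with x

No direct left recursion found.

Answer: No direct left recursion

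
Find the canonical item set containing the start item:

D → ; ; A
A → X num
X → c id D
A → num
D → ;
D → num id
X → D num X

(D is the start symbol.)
First, augment the grammar with D' → D
I₀ = CLOSURE({ [D' → . D] }):
  [D' → . D] has the dot before D: add [D → . ; ; A], [D → . ;], [D → . num id]
No further items can be added.

I₀ = { [D → . ; ; A], [D → . ;], [D → . num id], [D' → . D] }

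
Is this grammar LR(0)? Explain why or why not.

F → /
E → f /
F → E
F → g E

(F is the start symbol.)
A grammar is LR(0) if no state in the canonical LR(0) collection has:
  - both a shift item (dot before a terminal) and a complete item (shift-reduce conflict), or
  - two or more complete items (reduce-reduce conflict; the accept item [F' → F .] counts as a complete item here).

Augment with F' → F and build the canonical LR(0) collection (I0 = CLOSURE({[F' → . F]}), then GOTO on every symbol after a dot until no new states appear). It has 8 states:
  I0: { [E → . f /], [F → . /], [F → . E], [F → . g E], [F' → . F] }  — shift
  I1: { [F → / .] }  — reduce
  I2: { [F → E .] }  — reduce
  I3: { [F' → F .] }  — accept
  I4: { [E → f . /] }  — shift
  I5: { [E → . f /], [F → g . E] }  — shift
  I6: { [F → g E .] }  — reduce
  I7: { [E → f / .] }  — reduce

Every state is either a pure shift/goto state or contains exactly one complete item and nothing to shift — no conflicts. The grammar is LR(0).

Answer: Yes, the grammar is LR(0)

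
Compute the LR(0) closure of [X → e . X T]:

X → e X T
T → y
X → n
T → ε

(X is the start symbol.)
Start with: [X → e . X T]
  [X → e . X T] has the dot before X: add [X → . e X T], [X → . n]
No further items can be added.

CLOSURE = { [X → . e X T], [X → . n], [X → e . X T] }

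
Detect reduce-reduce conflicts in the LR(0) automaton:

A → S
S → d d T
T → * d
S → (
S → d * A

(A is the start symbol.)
A reduce-reduce conflict occurs when an LR(0) state has two complete items [A → α .] and [B → β .] — both call for a reduction, and with no lookahead the parser cannot choose between them.

Augment with A' → A and build the canonical LR(0) collection (I0 = CLOSURE({[A' → . A]}), then GOTO on every symbol after a dot until no new states appear). It has 11 states:
  I0: { [A → . S], [A' → . A], [S → . (], [S → . d * A], [S → . d d T] }  — shift
  I1: { [S → ( .] }  — reduce
  I2: { [A' → A .] }  — accept
  I3: { [A → S .] }  — reduce
  I4: { [S → d . * A], [S → d . d T] }  — shift
  I5: { [A → . S], [S → . (], [S → . d * A], [S → . d d T], [S → d * . A] }  — shift
  I6: { [S → d d . T], [T → . * d] }  — shift
  I7: { [T → * . d] }  — shift
  I8: { [S → d d T .] }  — reduce
  I9: { [T → * d .] }  — reduce
  I10: { [S → d * A .] }  — reduce

No state contains more than one complete item.

Answer: No reduce-reduce conflicts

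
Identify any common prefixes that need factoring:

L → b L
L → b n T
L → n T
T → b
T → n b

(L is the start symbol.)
Left-factoring is needed when two productions for the same non-terminal
share a common prefix on the right-hand side.

Productions for L:
  L → b L
  L → b n T
  L → n T
Productions for T:
  T → b
  T → n b

Found common prefix 'b' in productions for L

Answer: Yes, L has productions with common prefix 'b'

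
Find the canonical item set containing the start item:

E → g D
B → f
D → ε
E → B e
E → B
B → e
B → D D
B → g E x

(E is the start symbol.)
{ [B → . D D], [B → . e], [B → . f], [B → . g E x], [D → .], [E → . B e], [E → . B], [E → . g D], [E' → . E] }

First, augment the grammar with E' → E
I₀ = CLOSURE({ [E' → . E] }):
  [E' → . E] has the dot before E: add [E → . g D], [E → . B e], [E → . B]
  [E → . B e] has the dot before B: add [B → . f], [B → . e], [B → . D D], [B → . g E x]
  [B → . D D] has the dot before D: add [D → .]
No further items can be added.

I₀ = { [B → . D D], [B → . e], [B → . f], [B → . g E x], [D → .], [E → . B e], [E → . B], [E → . g D], [E' → . E] }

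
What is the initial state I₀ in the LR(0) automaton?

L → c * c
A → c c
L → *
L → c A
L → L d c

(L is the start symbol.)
{ [L → . *], [L → . L d c], [L → . c * c], [L → . c A], [L' → . L] }

First, augment the grammar with L' → L
I₀ = CLOSURE({ [L' → . L] }):
  [L' → . L] has the dot before L: add [L → . c * c], [L → . *], [L → . c A], [L → . L d c]
No further items can be added.

I₀ = { [L → . *], [L → . L d c], [L → . c * c], [L → . c A], [L' → . L] }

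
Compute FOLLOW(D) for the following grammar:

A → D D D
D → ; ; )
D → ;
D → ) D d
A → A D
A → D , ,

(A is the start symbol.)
{ $, ')', ',', ';', 'd' }

To compute FOLLOW(D), find every occurrence of D on a right-hand side N → α D β: add FIRST(β) \ {ε}, and if β is empty or nullable also add FOLLOW(N). Iterate to a fixed point.

In A → D D D: D is followed by D D, add FIRST(D D) \ {ε} = { ')', ';' }
In A → D D D: D is followed by D, add FIRST(D) \ {ε} = { ')', ';' }
In A → D D D: D is at the end, add FOLLOW(A)
In D → ) D d: D is followed by d, add FIRST(d) \ {ε} = { 'd' }
In A → A D: D is at the end, add FOLLOW(A)
In A → D , ,: D is followed by ',' ',', add FIRST(',' ',') \ {ε} = { ',' }

The FOLLOW sets referred to above (computed the same way, to a fixed point):
  FOLLOW(A) = { $, ')', ';' }

Taking the union: FOLLOW(D) = { $, ')', ',', ';', 'd' }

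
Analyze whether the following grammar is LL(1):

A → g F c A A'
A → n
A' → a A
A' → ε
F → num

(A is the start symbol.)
No. Predict set conflict for A': { 'a' }

A grammar is LL(1) if for each non-terminal N with multiple productions, the predict sets of those productions are pairwise disjoint, where PREDICT(N → α) = (FIRST(α) \ {ε}) ∪ (FOLLOW(N) if α ⇒* ε).

Relevant sets:
  FOLLOW(A') = { $, 'a' }

For A:
  PREDICT(A → g F c A A') = { 'g' }
  PREDICT(A → n) = { 'n' }
For A':
  PREDICT(A' → a A) = { 'a' }
  PREDICT(A' → ε) = { $, 'a' }
F has a single production, so nothing to check there.

Conflict found: Predict set conflict for A': { 'a' }
The grammar is NOT LL(1).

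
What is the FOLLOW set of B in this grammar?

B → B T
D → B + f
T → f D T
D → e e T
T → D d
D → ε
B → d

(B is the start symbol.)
To compute FOLLOW(B), find every occurrence of B on a right-hand side N → α B β: add FIRST(β) \ {ε}, and if β is empty or nullable also add FOLLOW(N). Iterate to a fixed point.

B is the start symbol, so $ ∈ FOLLOW(B).
In B → B T: B is followed by T, add FIRST(T) \ {ε} = { 'd', 'e', 'f' }
In D → B + f: B is followed by '+' f, add FIRST('+' f) \ {ε} = { '+' }

Taking the union: FOLLOW(B) = { $, '+', 'd', 'e', 'f' }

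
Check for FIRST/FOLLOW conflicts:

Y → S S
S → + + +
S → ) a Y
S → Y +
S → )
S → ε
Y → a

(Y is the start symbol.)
Yes. Y → a with FOLLOW(Y) on { 'a' }; S → '+' '+' '+' with FOLLOW(S) on { '+' }; S → ')' a Y with FOLLOW(S) on { ')' }; S → Y '+' with FOLLOW(S) on { ')', '+', 'a' }; S → ')' with FOLLOW(S) on { ')' }

Nullable non-terminals: S, Y.
FIRST sets used below: FIRST(Y) = { ')', '+', 'a', ε }, FIRST(S) = { ')', '+', 'a', ε }

S: nullable alternative(s) S → ε; FOLLOW(S) = { $, ')', '+', 'a' }
  S → + + +: FIRST \ {ε} = { '+' } — overlaps FOLLOW(S) on { '+' }: CONFLICT
  S → ) a Y: FIRST \ {ε} = { ')' } — overlaps FOLLOW(S) on { ')' }: CONFLICT
  S → Y +: FIRST \ {ε} = { ')', '+', 'a' } — overlaps FOLLOW(S) on { ')', '+', 'a' }: CONFLICT
  S → ): FIRST \ {ε} = { ')' } — overlaps FOLLOW(S) on { ')' }: CONFLICT
  S → ε: FIRST \ {ε} = { } — this is the only nullable alternative, skip

Y: nullable alternative(s) Y → S S; FOLLOW(Y) = { $, ')', '+', 'a' }
  Y → S S: FIRST \ {ε} = { ')', '+', 'a' } — this is the only nullable alternative, skip
  Y → a: FIRST \ {ε} = { 'a' } — overlaps FOLLOW(Y) on { 'a' }: CONFLICT

So the grammar has 5 FIRST/FOLLOW conflicts (marked CONFLICT above).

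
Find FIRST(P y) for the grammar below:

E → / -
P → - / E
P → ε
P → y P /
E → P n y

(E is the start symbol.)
{ '-', 'y' }

FIRST sets of the non-terminals involved (from the grammar, by fixed-point iteration):
  FIRST(P) = { '-', 'y', ε }

To compute FIRST(P y), process the symbols left to right:
Symbol P is a non-terminal. Add FIRST(P) \ {ε} = { '-', 'y' }
P is nullable (ε ∈ FIRST(P)), continue to the next symbol.
Symbol y is a terminal. Add 'y' and stop.
FIRST(P y) = { '-', 'y' }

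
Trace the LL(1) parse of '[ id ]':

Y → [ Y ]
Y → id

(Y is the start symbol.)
LL(1) parsing maintains a stack (initially the start symbol over $) and the input. At each step: if the stack top is a terminal, match it against the current input token; if it is a non-terminal N, replace it with the RHS of M[N, lookahead] (the unique production whose predict set contains the lookahead).

Stack is shown with the top on the left.

Stack    Input     Action
-------------------------
Y $      [ id ] $  output Y → [ Y ]
[ Y ] $  [ id ] $  match '['
Y ] $    id ] $    output Y → id
id ] $   id ] $    match 'id'
] $      ] $       match ']'
$        $         accept

The string is accepted.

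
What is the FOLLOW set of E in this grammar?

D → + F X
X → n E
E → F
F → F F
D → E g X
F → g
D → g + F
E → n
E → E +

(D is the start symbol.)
In X → n E: E is at the end, add FOLLOW(X)
In D → E g X: E is followed by g X, add FIRST(g X) \ {ε} = { 'g' }
In E → E +: E is followed by '+', add FIRST('+') \ {ε} = { '+' }

The FOLLOW sets referred to above (computed the same way, to a fixed point):
  FOLLOW(X) = { $ }

Taking the union: FOLLOW(E) = { $, '+', 'g' }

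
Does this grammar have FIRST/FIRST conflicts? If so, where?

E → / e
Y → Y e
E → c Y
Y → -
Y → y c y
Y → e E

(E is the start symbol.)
Yes. Y → Y e / Y → '-' on { '-' }; Y → Y e / Y → y c y on { 'y' }; Y → Y e / Y → e E on { 'e' }

A FIRST/FIRST conflict occurs when two productions N → α and N → β for the same non-terminal have FIRST(α) ∩ FIRST(β) ≠ ∅ (with ε ∈ FIRST of a nullable right-hand side, so two nullable alternatives also conflict).

FIRST sets of the non-terminals at (or reachable through a nullable prefix from) the front of some alternative:
  FIRST(Y) = { '-', 'e', 'y' }

Productions for E:
  E → / e: FIRST = { '/' }
  E → c Y: FIRST = { 'c' }
Productions for Y:
  Y → Y e: FIRST = { '-', 'e', 'y' }
  Y → -: FIRST = { '-' }
  Y → y c y: FIRST = { 'y' }
  Y → e E: FIRST = { 'e' }

Conflict for Y: Y → Y e and Y → -
  Overlap: { '-' }
Conflict for Y: Y → Y e and Y → y c y
  Overlap: { 'y' }
Conflict for Y: Y → Y e and Y → e E
  Overlap: { 'e' }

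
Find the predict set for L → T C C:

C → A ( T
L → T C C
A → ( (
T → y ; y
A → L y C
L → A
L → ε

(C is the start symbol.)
PREDICT(L → T C C) = (FIRST(RHS) \ {ε}) ∪ (FOLLOW(L) if ε ∈ FIRST(RHS), i.e. RHS ⇒* ε)
FIRST(T) = { 'y' }
FIRST(T C C) = { 'y' }
ε ∉ FIRST(T C C), so FOLLOW(L) is not added.
PREDICT(L → T C C) = { 'y' }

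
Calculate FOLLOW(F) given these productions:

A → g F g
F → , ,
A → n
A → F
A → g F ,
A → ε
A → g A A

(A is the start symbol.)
{ $, ',', 'g', 'n' }

In A → g F g: F is followed by g, add FIRST(g) \ {ε} = { 'g' }
In A → F: F is at the end, add FOLLOW(A)
In A → g F ,: F is followed by ',', add FIRST(',') \ {ε} = { ',' }

The FOLLOW sets referred to above (computed the same way, to a fixed point):
  FOLLOW(A) = { $, ',', 'g', 'n' }

Taking the union: FOLLOW(F) = { $, ',', 'g', 'n' }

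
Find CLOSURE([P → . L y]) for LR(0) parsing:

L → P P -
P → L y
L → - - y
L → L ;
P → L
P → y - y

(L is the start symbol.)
{ [L → . - - y], [L → . L ;], [L → . P P -], [P → . L y], [P → . L], [P → . y - y] }

To compute CLOSURE, for each item [A → α.Bβ] where B is a non-terminal, add [B → .γ] for all productions B → γ; repeat for the newly added items until nothing changes.

Start with: [P → . L y]
  [P → . L y] has the dot before L: add [L → . P P -], [L → . - - y], [L → . L ;]
  [L → . P P -] has the dot before P: add [P → . L], [P → . y - y]
No further items can be added.

CLOSURE = { [L → . - - y], [L → . L ;], [L → . P P -], [P → . L y], [P → . L], [P → . y - y] }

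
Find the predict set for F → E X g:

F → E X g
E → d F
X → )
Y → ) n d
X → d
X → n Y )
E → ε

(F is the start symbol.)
PREDICT(F → E X g) = (FIRST(RHS) \ {ε}) ∪ (FOLLOW(F) if ε ∈ FIRST(RHS), i.e. RHS ⇒* ε)
FIRST(E) = { 'd', ε }
FIRST(X) = { ')', 'd', 'n' }
FIRST(E X g) = { ')', 'd', 'n' }
ε ∉ FIRST(E X g), so FOLLOW(F) is not added.
PREDICT(F → E X g) = { ')', 'd', 'n' }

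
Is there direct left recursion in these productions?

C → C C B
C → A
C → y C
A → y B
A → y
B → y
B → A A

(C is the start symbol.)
Direct left recursion occurs when N → N α for some non-terminal N (the right-hand side begins with the left-hand side itself).

C → C C B: LEFT RECURSIVE (starts with C)
C → A: starts with A
C → y C: starts with y
A → y B: starts with y
A → y: starts with y
B → y: starts with y
B → A A: starts with A

The grammar has direct left recursion on: C.

Answer: Yes, C is left-recursive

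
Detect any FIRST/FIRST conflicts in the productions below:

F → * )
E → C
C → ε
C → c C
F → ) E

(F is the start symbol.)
Productions for F:
  F → * ): FIRST = { '*' }
  F → ) E: FIRST = { ')' }
Productions for C:
  C → ε: FIRST = { ε }
  C → c C: FIRST = { 'c' }
E has only one production, so no FIRST/FIRST conflict is possible there.

All alternatives of each non-terminal have pairwise disjoint FIRST sets.

Answer: No FIRST/FIRST conflicts.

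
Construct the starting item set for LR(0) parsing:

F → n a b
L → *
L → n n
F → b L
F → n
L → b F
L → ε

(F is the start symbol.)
{ [F → . b L], [F → . n a b], [F → . n], [F' → . F] }

First, augment the grammar with F' → F
I₀ = CLOSURE({ [F' → . F] }):
  [F' → . F] has the dot before F: add [F → . n a b], [F → . b L], [F → . n]
No further items can be added.

I₀ = { [F → . b L], [F → . n a b], [F → . n], [F' → . F] }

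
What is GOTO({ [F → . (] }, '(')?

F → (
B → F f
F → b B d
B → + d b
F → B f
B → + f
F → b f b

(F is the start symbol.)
{ [F → ( .] }

GOTO(I, '(') = CLOSURE({ [A → αX.β] : [A → α.Xβ] ∈ I, X = '(' })

Items with dot before '(', with the dot advanced:
  [F → . (] → [F → ( .]
Closure adds nothing (no advanced item has the dot before a non-terminal).

GOTO = { [F → ( .] }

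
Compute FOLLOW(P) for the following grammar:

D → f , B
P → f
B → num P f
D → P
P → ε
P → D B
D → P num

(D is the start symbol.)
{ $, 'f', 'num' }

In B → num P f: P is followed by f, add FIRST(f) \ {ε} = { 'f' }
In D → P: P is at the end, add FOLLOW(D)
In D → P num: P is followed by num, add FIRST(num) \ {ε} = { 'num' }

The FOLLOW sets referred to above (computed the same way, to a fixed point):
  FOLLOW(D) = { $, 'num' }

Taking the union: FOLLOW(P) = { $, 'f', 'num' }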